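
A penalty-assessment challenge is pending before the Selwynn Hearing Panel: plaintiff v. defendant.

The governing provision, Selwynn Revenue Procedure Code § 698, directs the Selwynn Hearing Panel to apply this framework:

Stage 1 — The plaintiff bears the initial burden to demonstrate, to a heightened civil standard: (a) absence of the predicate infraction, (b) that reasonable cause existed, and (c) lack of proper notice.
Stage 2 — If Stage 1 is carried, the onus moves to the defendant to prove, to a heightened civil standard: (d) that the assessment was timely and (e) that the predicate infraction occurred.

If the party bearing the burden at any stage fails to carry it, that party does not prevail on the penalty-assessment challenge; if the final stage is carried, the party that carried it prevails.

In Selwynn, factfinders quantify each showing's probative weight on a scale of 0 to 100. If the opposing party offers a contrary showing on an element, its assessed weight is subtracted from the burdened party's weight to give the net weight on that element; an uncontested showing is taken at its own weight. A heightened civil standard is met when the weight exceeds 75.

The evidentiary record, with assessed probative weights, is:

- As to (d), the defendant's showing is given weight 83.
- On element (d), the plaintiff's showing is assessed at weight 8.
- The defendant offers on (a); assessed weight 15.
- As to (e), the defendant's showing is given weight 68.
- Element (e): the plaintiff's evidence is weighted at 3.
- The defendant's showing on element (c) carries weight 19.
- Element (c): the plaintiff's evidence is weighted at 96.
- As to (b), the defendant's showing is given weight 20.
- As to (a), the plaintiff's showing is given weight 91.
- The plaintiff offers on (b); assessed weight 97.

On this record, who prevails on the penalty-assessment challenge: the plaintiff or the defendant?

Stage 1 — burden on plaintiff; standard: a heightened civil standard (weight exceeds 75).
    (a): 91 − 15 = 76 > 75 [met]
    (b): 97 − 20 = 77 > 75 [met]
    (c): 96 − 19 = 77 > 75 [met]
  All elements met. The burden passes to the defendant.
Stage 2 — burden on defendant; standard: a heightened civil standard (weight exceeds 75).
    (d): 83 − 8 = 75 ≤ 75 [not met]
    (e): 68 − 3 = 65 ≤ 75 [not met]
  The defendant does not carry Stage 2.
The analysis ends at Stage 2; the plaintiff prevails.

plaintiff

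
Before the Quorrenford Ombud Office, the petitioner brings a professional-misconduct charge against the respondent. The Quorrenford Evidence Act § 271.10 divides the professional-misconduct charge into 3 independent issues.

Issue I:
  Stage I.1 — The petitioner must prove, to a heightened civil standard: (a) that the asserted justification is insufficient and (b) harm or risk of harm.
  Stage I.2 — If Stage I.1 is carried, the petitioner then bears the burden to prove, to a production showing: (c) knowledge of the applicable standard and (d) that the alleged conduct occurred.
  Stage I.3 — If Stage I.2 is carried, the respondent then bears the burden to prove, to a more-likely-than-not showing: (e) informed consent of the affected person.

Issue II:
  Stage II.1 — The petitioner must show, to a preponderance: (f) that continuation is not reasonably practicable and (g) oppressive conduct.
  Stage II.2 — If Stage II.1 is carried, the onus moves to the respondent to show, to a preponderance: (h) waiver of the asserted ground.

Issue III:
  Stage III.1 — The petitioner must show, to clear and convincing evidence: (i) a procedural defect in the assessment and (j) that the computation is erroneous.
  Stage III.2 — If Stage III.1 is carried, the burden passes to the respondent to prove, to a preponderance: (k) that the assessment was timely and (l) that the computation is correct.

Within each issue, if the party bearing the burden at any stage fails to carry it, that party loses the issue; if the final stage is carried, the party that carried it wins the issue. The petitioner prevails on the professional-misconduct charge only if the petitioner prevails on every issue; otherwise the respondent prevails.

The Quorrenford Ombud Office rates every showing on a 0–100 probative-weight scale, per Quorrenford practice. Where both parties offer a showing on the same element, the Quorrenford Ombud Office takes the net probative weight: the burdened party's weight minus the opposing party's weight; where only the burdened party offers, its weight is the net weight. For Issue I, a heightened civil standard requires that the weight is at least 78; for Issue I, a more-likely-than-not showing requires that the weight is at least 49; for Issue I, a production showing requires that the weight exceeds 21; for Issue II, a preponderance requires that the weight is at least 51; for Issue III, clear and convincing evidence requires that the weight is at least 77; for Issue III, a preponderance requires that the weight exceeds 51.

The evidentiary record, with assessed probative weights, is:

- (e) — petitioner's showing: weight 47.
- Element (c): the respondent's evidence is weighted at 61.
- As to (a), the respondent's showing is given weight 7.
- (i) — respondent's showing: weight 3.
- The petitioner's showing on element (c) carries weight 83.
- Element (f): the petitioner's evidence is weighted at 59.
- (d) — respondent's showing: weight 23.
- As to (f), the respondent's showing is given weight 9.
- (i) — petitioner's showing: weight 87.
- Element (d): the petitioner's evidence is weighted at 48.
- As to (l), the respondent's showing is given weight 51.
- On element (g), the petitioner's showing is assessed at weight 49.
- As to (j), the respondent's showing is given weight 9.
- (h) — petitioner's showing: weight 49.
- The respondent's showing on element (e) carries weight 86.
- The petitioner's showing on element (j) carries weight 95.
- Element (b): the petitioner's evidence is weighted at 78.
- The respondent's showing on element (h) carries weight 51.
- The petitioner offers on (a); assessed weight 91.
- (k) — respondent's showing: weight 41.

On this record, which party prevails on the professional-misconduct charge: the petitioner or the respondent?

— Issue I —
Stage I.1 (petitioner, a heightened civil standard, weight is at least 78): (a) net 91−7=84 ≥ 78 — meets; (b) 78 ≥ 78 — meets.
  Stage I.1 is satisfied; the petitioner continues to bear the burden.
Stage I.2 (petitioner, a production showing, weight exceeds 21): (c) net 83−61=22 > 21 — meets; (d) net 48−23=25 > 21 — meets.
  The petitioner carries Stage I.2; the respondent now bears the burden.
Stage I.3 (respondent, a more-likely-than-not showing, weight is at least 49): (e) net 86−47=39 < 49 — fails.
  The respondent does not carry Stage I.3.
The analysis ends at Stage I.3; the petitioner prevails on this issue.
— Issue II —
Stage II.1 (petitioner, a preponderance, weight is at least 51): (f) net 59−9=50 < 51 — fails; (g) 49 < 51 — fails.
  Not every element is met, so the petitioner fails to carry Stage II.1.
So the respondent prevails on this issue.
— Issue III —
Stage III.1 (petitioner, clear and convincing evidence, weight is at least 77): (i) net 87−3=84 ≥ 77 — meets; (j) net 95−9=86 ≥ 77 — meets.
  Stage III.1 is satisfied; the onus moves to the respondent.
Stage III.2 (respondent, a preponderance, weight exceeds 51): (k) 41 ≤ 51 — fails; (l) 51 ≤ 51 — fails.
  The respondent does not carry Stage III.2.
The petitioner prevails on this issue.
Per-issue: Issue I → petitioner; Issue II → respondent; Issue III → petitioner. The petitioner must prevail on every issue; overall, the respondent prevails.

respondent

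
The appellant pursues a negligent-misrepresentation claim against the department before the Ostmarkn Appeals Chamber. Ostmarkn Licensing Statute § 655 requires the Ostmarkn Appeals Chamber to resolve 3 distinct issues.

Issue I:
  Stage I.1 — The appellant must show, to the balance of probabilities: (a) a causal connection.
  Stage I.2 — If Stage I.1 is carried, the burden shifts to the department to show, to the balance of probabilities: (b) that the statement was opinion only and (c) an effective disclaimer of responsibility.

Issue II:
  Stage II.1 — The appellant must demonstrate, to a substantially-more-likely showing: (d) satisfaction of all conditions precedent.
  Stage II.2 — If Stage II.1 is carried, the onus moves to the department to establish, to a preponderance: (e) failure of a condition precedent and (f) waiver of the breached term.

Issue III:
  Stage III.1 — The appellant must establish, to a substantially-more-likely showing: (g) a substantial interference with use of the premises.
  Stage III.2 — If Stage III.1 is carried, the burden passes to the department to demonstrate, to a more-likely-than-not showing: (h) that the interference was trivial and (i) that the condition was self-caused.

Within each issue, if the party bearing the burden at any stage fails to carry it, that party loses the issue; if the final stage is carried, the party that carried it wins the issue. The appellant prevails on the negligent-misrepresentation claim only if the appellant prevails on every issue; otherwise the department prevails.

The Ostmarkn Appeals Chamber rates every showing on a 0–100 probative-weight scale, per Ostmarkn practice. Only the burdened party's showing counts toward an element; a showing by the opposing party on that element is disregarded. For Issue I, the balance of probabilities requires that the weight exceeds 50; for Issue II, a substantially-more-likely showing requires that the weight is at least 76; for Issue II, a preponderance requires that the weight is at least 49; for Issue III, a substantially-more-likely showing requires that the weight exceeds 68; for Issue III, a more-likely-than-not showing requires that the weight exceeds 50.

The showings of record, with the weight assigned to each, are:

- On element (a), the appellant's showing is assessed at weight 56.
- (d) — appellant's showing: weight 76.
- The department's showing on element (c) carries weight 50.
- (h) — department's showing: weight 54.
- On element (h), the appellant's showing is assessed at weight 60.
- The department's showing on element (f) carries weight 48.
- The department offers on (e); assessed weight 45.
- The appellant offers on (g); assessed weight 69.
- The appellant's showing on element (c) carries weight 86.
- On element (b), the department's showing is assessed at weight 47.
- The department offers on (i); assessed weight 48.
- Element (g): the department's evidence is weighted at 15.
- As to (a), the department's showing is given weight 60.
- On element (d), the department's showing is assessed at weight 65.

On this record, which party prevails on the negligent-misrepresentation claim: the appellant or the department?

appellant

— Issue I —
At Stage I.1 the appellant must meet the balance of probabilities (weight exceeds 50): on (a) the weight is 56 (the department's 60 is given no effect), which does exceed 50, so (a) meets the standard.
  Stage I.1 is satisfied; the onus moves to the department.
At Stage I.2 the department must meet the balance of probabilities (weight exceeds 50): on (b) the weight is 47, which does not exceed 50, so (b) does not meet the standard; on (c) the weight is 50 (the appellant's 86 is given no effect), ≤ 50, so (c) does not meet the standard.
  Not every element is met, so the department fails to carry Stage I.2.
The analysis ends at Stage I.2; the appellant prevails on this issue.
— Issue II —
Stage II.1 — burden on appellant; standard: a substantially-more-likely showing (weight is at least 76).
    (d): 76 (department's 65 disregarded) ≥ 76 [met]
  Stage II.1 carried; the burden shifts to the department.
Stage II.2 — burden on department; standard: a preponderance (weight is at least 49).
    (e): 45 < 49 [not met]
    (f): 48 < 49 [not met]
  Not every element is met, so the department fails to carry Stage II.2.
The analysis ends at Stage II.2; the appellant prevails on this issue.
— Issue III —
At Stage III.1 the appellant must meet a substantially-more-likely showing (weight exceeds 68): on (g) the weight is 69 (the department's 15 is given no effect), which does exceed 68, so (g) meets the standard.
  Stage III.1 is satisfied; the onus moves to the department.
At Stage III.2 the department must meet a more-likely-than-not showing (weight exceeds 50): on (h) the weight is 54 (the appellant's 60 is given no effect), which does exceed 50, so (h) meets the standard; on (i) the weight is 48, which does not exceed 50, so (i) does not meet the standard.
  Not every element is met, so the department fails to carry Stage III.2.
So the appellant prevails on this issue.
Per-issue: Issue I → appellant; Issue II → appellant; Issue III → appellant. The appellant must prevail on every issue; overall, the appellant prevails.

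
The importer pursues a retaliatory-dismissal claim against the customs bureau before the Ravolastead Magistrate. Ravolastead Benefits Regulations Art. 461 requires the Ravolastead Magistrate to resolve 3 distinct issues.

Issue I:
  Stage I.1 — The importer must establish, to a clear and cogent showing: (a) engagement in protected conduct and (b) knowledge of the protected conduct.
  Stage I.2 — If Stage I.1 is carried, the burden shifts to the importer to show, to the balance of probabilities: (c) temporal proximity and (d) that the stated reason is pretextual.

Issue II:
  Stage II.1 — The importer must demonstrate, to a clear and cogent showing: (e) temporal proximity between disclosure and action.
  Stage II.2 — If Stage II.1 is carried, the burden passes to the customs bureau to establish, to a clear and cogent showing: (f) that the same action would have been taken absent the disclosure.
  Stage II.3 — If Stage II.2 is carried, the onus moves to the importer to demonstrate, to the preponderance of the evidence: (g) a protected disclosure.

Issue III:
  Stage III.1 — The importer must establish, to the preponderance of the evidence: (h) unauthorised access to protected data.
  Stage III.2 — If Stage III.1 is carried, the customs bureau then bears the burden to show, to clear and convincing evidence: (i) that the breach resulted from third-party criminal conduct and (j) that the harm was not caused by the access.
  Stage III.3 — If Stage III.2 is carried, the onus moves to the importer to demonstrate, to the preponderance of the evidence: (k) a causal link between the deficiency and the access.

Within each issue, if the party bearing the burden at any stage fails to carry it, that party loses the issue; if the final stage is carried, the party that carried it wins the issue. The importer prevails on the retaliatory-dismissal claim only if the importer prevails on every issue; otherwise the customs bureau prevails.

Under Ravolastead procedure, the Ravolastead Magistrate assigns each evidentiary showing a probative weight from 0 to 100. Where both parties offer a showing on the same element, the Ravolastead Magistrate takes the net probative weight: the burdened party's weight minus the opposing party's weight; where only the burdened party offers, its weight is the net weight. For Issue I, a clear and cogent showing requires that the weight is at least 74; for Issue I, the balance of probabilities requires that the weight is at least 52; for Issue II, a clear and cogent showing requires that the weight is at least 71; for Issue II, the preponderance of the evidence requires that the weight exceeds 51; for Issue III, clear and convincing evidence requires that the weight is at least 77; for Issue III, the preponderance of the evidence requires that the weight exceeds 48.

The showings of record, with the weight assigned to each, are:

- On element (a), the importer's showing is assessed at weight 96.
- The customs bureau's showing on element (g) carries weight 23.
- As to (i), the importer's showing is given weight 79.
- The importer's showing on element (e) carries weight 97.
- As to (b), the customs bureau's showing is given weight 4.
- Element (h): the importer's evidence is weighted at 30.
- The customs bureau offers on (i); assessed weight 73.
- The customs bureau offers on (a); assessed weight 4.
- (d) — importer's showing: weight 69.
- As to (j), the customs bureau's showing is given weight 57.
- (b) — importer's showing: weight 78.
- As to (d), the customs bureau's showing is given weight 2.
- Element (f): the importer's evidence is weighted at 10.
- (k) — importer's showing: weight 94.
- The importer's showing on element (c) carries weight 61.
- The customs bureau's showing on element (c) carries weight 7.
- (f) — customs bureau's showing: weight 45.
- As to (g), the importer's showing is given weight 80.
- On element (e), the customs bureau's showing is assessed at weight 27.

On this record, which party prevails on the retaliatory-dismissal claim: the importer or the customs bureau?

— Issue I —
At Stage I.1 the importer must meet a clear and cogent showing (weight is at least 74): on (a) the weight is 96 less the opposing 4 gives net 92, ≥ 74, so (a) meets the standard; on (b) the weight is 78 less the opposing 4 gives net 74, which does reach 74, so (b) meets the standard.
  All elements met. The importer retains the burden for Stage I.2.
At Stage I.2 the importer must meet the balance of probabilities (weight is at least 52): on (c) the weight is 61 less the opposing 7 gives net 54, which does reach 52, so (c) meets the standard; on (d) the weight is 69 less the opposing 2 gives net 67, which does reach 52, so (d) meets the standard.
  The importer carries the last stage.
All stages carried — the importer prevails on this issue.
— Issue II —
At Stage II.1 the importer must meet a clear and cogent showing (weight is at least 71): on (e) the weight is 97 less the opposing 27 gives net 70, which does not reach 71, so (e) does not meet the standard.
  Stage II.1 not carried; the importer fails its burden.
The analysis ends at Stage II.1; the customs bureau prevails on this issue.
— Issue III —
Stage III.1 — burden on importer; standard: the preponderance of the evidence (weight exceeds 48).
    (h): 30 ≤ 48 [not met]
  Stage III.1 not carried; the importer fails its burden.
So the customs bureau prevails on this issue.
Per-issue: Issue I → importer; Issue II → customs bureau; Issue III → customs bureau. The importer must prevail on every issue; overall, the customs bureau prevails.

customs bureau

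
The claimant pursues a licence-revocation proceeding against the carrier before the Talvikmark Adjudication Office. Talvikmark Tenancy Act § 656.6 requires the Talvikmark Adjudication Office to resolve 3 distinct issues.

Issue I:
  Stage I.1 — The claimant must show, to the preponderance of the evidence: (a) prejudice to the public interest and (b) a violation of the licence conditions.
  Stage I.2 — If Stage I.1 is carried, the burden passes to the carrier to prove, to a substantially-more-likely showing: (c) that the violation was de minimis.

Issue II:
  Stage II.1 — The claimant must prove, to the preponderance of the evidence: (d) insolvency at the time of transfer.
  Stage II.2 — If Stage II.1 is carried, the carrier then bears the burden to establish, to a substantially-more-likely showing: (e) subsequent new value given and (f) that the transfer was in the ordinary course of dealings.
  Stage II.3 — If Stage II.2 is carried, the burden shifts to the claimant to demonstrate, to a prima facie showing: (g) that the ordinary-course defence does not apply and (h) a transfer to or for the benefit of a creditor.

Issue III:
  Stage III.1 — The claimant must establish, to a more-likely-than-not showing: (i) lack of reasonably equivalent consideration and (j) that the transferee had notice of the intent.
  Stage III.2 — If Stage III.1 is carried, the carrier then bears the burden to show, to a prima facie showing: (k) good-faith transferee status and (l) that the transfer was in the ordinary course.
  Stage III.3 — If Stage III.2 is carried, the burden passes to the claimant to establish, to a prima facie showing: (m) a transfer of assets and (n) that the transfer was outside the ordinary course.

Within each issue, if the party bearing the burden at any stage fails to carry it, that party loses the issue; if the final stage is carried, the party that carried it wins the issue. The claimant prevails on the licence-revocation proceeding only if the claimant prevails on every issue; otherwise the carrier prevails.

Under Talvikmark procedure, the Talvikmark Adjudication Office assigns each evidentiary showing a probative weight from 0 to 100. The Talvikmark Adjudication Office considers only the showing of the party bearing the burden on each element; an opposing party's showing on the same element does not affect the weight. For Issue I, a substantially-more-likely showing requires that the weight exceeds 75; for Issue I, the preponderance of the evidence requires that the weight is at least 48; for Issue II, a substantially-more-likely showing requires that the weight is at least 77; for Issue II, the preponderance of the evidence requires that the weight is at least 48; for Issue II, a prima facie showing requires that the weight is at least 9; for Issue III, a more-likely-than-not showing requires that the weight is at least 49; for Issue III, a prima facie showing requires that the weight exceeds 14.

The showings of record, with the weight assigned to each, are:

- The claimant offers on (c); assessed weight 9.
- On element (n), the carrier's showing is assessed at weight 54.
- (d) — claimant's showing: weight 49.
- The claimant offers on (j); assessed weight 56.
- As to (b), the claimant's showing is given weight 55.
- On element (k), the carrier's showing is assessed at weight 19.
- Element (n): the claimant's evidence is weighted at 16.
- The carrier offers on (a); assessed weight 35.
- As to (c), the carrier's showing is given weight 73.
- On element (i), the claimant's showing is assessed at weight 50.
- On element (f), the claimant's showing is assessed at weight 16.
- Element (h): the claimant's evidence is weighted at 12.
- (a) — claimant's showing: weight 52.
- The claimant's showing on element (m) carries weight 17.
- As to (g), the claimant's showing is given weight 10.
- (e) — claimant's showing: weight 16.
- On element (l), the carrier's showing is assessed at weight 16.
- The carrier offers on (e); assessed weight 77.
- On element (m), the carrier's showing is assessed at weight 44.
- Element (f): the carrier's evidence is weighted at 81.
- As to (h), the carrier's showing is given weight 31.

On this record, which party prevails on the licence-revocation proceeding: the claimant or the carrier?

— Issue I —
Stage I.1 (claimant, the preponderance of the evidence, weight is at least 48): (a) 52 (carrier's 35 disregarded) ≥ 48 — meets; (b) 55 ≥ 48 — meets.
  All elements met. The burden passes to the carrier.
Stage I.2 (carrier, a substantially-more-likely showing, weight exceeds 75): (c) 73 (claimant's 9 disregarded) ≤ 75 — fails.
  Stage I.2 not carried; the carrier fails its burden.
The claimant prevails on this issue.
— Issue II —
Stage II.1 — burden on claimant; standard: the preponderance of the evidence (weight is at least 48).
    (d): 49 ≥ 48 [met]
  Stage II.1 carried; the burden shifts to the carrier.
Stage II.2 — burden on carrier; standard: a substantially-more-likely showing (weight is at least 77).
    (e): 77 (claimant's 16 disregarded) ≥ 77 [met]
    (f): 81 (claimant's 16 disregarded) ≥ 77 [met]
  Stage II.2 is satisfied; the onus moves to the claimant.
Stage II.3 — burden on claimant; standard: a prima facie showing (weight is at least 9).
    (g): 10 ≥ 9 [met]
    (h): 12 (carrier's 31 disregarded) ≥ 9 [met]
  Stage II.3 carried; the final stage is satisfied.
Every stage carried; the claimant prevails on this issue.
— Issue III —
Stage III.1 — burden on claimant; standard: a more-likely-than-not showing (weight is at least 49).
    (i): 50 ≥ 49 [met]
    (j): 56 ≥ 49 [met]
  Stage III.1 is satisfied; the onus moves to the carrier.
Stage III.2 — burden on carrier; standard: a prima facie showing (weight exceeds 14).
    (k): 19 > 14 [met]
    (l): 16 > 14 [met]
  All elements met. The burden passes to the claimant.
Stage III.3 — burden on claimant; standard: a prima facie showing (weight exceeds 14).
    (m): 17 (carrier's 44 disregarded) > 14 [met]
    (n): 16 (carrier's 54 disregarded) > 14 [met]
  Stage III.3 carried; the final stage is satisfied.
All stages carried — the claimant prevails on this issue.
Per-issue: Issue I → claimant; Issue II → claimant; Issue III → claimant. The claimant must prevail on every issue; overall, the claimant prevails.

claimant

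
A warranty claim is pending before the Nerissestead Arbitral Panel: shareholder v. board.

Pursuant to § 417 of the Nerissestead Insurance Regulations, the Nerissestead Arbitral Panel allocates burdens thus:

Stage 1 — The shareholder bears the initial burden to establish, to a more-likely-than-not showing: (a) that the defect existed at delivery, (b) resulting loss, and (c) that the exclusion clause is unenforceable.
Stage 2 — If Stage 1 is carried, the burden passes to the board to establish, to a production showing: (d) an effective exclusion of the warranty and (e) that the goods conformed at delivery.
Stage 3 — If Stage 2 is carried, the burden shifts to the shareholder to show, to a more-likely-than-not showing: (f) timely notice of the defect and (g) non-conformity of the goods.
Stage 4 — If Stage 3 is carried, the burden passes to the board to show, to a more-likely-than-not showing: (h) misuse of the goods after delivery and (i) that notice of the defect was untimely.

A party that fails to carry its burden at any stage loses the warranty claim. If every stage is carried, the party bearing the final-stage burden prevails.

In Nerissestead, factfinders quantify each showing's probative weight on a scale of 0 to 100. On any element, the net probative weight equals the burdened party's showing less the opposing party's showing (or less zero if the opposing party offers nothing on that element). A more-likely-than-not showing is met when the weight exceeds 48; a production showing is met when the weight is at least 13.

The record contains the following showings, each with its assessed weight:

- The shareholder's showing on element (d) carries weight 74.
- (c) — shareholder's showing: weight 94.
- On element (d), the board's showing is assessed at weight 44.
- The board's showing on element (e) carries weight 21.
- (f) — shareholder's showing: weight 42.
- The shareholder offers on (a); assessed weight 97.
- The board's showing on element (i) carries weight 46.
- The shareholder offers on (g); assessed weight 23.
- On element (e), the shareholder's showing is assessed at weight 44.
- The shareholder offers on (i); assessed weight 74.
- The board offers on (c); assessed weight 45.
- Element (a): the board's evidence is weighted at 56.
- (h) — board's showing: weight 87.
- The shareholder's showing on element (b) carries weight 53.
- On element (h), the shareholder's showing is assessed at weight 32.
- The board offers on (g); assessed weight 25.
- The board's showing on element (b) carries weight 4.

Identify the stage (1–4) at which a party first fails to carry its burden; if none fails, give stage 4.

stage 1

Stage 1 — burden on shareholder; standard: a more-likely-than-not showing (weight exceeds 48).
    (a): 97 − 56 = 41 ≤ 48 [not met]
    (b): 53 − 4 = 49 > 48 [met]
    (c): 94 − 45 = 49 > 48 [met]
  The shareholder does not carry Stage 1.
The board prevails.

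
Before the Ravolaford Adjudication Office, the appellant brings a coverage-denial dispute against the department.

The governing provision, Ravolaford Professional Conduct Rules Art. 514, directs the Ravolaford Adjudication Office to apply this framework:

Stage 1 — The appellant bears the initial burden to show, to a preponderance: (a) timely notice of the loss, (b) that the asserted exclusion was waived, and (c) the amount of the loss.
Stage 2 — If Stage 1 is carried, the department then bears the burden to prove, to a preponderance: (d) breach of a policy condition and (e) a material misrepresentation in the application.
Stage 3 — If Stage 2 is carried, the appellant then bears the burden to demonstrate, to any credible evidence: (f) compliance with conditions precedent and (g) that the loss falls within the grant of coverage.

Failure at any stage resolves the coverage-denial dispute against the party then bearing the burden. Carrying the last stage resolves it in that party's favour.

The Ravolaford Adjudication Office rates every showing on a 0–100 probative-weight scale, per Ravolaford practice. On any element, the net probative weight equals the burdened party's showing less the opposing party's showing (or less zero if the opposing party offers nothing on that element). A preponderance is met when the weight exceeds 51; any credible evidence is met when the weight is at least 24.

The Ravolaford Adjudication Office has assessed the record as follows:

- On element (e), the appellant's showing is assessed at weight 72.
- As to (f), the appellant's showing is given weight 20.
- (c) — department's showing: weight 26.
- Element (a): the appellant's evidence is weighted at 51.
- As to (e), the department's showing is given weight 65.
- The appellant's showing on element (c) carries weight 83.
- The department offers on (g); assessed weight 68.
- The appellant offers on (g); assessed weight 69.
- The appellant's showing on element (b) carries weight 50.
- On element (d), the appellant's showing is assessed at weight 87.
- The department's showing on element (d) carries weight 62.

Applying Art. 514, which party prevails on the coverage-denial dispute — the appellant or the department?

department

Stage 1 — burden on appellant; standard: a preponderance (weight exceeds 51).
    (a): 51 ≤ 51 [not met]
    (b): 50 ≤ 51 [not met]
    (c): 83 − 26 = 57 > 51 [met]
  Stage 1 not carried; the appellant fails its burden.
The department prevails.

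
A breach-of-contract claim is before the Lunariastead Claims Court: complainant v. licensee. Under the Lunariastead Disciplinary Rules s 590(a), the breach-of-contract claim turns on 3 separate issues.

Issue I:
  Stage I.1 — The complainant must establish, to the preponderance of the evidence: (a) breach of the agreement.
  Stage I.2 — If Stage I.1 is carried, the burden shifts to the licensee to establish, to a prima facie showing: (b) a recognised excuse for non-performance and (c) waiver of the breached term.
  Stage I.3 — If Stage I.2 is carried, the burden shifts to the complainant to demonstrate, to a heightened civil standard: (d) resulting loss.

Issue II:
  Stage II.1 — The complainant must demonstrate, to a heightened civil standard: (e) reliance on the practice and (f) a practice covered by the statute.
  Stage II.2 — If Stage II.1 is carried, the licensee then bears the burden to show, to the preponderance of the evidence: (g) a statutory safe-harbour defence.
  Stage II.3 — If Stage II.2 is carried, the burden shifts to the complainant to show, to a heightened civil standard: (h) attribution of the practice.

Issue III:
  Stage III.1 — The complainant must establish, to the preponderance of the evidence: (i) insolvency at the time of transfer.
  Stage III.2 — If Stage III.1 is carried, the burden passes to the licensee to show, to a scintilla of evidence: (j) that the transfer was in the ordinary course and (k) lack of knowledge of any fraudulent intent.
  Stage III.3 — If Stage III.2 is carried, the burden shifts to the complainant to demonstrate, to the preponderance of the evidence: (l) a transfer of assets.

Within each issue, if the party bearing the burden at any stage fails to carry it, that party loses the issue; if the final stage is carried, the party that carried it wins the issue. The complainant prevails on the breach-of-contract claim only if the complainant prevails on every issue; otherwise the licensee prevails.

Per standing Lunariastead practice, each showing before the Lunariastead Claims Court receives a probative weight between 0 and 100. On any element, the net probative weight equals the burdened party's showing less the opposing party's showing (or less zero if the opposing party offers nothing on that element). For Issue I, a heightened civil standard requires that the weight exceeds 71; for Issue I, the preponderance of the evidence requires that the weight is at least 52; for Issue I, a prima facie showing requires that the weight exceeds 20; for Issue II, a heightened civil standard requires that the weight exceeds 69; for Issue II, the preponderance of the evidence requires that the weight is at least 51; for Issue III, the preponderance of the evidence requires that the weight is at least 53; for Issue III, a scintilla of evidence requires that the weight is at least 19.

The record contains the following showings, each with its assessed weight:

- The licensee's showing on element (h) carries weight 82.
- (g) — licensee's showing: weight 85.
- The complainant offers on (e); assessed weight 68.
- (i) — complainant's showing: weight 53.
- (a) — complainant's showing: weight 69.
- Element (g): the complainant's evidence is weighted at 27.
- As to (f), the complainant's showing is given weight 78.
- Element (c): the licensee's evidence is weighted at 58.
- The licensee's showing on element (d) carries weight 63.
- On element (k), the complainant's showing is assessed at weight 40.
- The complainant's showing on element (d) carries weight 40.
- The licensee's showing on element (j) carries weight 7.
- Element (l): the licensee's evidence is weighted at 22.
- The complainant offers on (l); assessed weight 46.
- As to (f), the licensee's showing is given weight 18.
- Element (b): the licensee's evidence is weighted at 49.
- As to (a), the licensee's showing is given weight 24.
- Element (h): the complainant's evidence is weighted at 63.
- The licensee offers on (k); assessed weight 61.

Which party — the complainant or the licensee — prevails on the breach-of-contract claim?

— Issue I —
At Stage I.1 the complainant must meet the preponderance of the evidence (weight is at least 52): on (a) the weight is 69 less the opposing 24 gives net 45, < 52, so (a) does not meet the standard.
  The complainant does not carry Stage I.1.
So the licensee prevails on this issue.
— Issue II —
Stage II.1 — burden on complainant; standard: a heightened civil standard (weight exceeds 69).
    (e): 68 ≤ 69 [not met]
    (f): 78 − 18 = 60 ≤ 69 [not met]
  Not every element is met, so the complainant fails to carry Stage II.1.
So the licensee prevails on this issue.
— Issue III —
Stage III.1 — burden on complainant; standard: the preponderance of the evidence (weight is at least 53).
    (i): 53 ≥ 53 [met]
  All elements met. The burden passes to the licensee.
Stage III.2 — burden on licensee; standard: a scintilla of evidence (weight is at least 19).
    (j): 7 < 19 [not met]
    (k): 61 − 40 = 21 ≥ 19 [met]
  The licensee does not carry Stage III.2.
The complainant prevails on this issue.
Per-issue: Issue I → licensee; Issue II → licensee; Issue III → complainant. The complainant must prevail on every issue; overall, the licensee prevails.

licensee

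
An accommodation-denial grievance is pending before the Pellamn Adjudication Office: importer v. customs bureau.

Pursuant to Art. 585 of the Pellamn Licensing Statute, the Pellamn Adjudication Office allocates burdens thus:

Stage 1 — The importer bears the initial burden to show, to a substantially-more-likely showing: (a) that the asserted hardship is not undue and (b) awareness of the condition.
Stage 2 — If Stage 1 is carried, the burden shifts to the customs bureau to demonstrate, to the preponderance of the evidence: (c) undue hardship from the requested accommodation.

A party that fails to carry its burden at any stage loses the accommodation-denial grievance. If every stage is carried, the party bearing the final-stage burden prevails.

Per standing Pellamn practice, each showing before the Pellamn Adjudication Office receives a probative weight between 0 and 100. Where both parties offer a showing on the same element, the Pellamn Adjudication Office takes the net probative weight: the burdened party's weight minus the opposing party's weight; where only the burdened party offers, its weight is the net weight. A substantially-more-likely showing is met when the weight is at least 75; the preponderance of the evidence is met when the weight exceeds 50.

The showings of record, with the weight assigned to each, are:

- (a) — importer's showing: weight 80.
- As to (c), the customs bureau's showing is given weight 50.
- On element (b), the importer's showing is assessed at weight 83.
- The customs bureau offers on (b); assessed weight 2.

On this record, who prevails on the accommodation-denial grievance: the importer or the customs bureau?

importer

At Stage 1 the importer must meet a substantially-more-likely showing (weight is at least 75): on (a) the weight is 80, which does reach 75, so (a) meets the standard; on (b) the weight is 83 less the opposing 2 gives net 81, which does reach 75, so (b) meets the standard.
  Stage 1 is satisfied; the onus moves to the customs bureau.
At Stage 2 the customs bureau must meet the preponderance of the evidence (weight exceeds 50): on (c) the weight is 50, which does not exceed 50, so (c) does not meet the standard.
  Not every element is met, so the customs bureau fails to carry Stage 2.
The importer prevails.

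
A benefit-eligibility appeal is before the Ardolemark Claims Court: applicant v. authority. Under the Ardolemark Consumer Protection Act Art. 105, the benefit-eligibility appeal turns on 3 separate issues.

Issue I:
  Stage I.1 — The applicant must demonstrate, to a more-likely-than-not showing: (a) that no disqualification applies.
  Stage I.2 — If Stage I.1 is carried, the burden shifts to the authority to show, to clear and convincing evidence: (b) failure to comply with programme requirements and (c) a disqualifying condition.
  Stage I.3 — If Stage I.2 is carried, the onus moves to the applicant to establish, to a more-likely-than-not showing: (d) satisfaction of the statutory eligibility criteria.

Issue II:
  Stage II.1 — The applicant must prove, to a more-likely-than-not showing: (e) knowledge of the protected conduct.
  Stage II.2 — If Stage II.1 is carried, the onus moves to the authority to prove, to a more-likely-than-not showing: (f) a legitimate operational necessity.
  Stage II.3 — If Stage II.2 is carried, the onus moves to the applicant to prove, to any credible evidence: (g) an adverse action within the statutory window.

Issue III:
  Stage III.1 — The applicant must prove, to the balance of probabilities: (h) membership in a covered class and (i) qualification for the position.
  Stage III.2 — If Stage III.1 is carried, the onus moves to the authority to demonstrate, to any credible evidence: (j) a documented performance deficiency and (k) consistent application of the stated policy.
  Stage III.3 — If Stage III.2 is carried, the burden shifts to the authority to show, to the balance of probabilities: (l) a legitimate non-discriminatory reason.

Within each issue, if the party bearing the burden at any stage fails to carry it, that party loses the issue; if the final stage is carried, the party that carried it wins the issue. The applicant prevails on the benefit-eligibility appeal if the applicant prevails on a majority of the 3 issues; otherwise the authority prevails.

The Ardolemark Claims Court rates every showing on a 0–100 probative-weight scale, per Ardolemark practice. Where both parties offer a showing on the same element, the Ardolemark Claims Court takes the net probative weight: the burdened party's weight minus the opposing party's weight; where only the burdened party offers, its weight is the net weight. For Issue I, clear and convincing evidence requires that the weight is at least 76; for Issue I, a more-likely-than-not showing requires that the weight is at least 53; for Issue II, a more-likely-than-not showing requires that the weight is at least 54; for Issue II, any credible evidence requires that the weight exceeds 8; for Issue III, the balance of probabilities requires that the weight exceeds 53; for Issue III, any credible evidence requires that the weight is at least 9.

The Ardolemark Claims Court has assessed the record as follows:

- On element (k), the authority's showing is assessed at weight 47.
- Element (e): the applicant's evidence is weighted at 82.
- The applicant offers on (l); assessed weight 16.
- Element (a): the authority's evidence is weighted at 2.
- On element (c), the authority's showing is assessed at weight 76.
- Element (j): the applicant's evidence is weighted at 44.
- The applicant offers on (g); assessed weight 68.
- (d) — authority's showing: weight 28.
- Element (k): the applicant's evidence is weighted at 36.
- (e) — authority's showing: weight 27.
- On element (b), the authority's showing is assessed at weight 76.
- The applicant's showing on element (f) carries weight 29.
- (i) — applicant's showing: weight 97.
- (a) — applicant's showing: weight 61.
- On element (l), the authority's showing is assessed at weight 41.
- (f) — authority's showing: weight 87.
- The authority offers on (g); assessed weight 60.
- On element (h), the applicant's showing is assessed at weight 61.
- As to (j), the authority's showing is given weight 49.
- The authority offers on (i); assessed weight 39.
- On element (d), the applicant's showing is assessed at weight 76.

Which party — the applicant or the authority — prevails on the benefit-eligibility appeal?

authority

— Issue I —
Stage I.1 — burden on applicant; standard: a more-likely-than-not showing (weight is at least 53).
    (a): 61 − 2 = 59 ≥ 53 [met]
  The applicant carries Stage I.1; the authority now bears the burden.
Stage I.2 — burden on authority; standard: clear and convincing evidence (weight is at least 76).
    (b): 76 ≥ 76 [met]
    (c): 76 ≥ 76 [met]
  The authority carries Stage I.2; the applicant now bears the burden.
Stage I.3 — burden on applicant; standard: a more-likely-than-not showing (weight is at least 53).
    (d): 76 − 28 = 48 < 53 [not met]
  Stage I.3 not carried; the applicant fails its burden.
The analysis ends at Stage I.3; the authority prevails on this issue.
— Issue II —
Stage II.1 — burden on applicant; standard: a more-likely-than-not showing (weight is at least 54).
    (e): 82 − 27 = 55 ≥ 54 [met]
  All elements met. The burden passes to the authority.
Stage II.2 — burden on authority; standard: a more-likely-than-not showing (weight is at least 54).
    (f): 87 − 29 = 58 ≥ 54 [met]
  Stage II.2 is satisfied; the onus moves to the applicant.
Stage II.3 — burden on applicant; standard: any credible evidence (weight exceeds 8).
    (g): 68 − 60 = 8 ≤ 8 [not met]
  Stage II.3 not carried; the applicant fails its burden.
So the authority prevails on this issue.
— Issue III —
Stage III.1 (applicant, the balance of probabilities, weight exceeds 53): (h) 61 > 53 — meets; (i) net 97−39=58 > 53 — meets.
  Stage III.1 is satisfied; the onus moves to the authority.
Stage III.2 (authority, any credible evidence, weight is at least 9): (j) net 49−44=5 < 9 — fails; (k) net 47−36=11 ≥ 9 — meets.
  The authority does not carry Stage III.2.
The applicant prevails on this issue.
Per-issue: Issue I → authority; Issue II → authority; Issue III → applicant. The applicant must prevail on a majority of issues; overall, the authority prevails.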